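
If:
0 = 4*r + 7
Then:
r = -7/4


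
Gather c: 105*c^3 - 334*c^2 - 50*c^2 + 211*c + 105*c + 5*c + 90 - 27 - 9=105*c^3 - 384*c^2 + 321*c + 54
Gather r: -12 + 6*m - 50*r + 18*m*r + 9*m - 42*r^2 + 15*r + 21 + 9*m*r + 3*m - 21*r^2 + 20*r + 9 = 18*m - 63*r^2 + r*(27*m - 15) + 18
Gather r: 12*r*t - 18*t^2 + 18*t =12*r*t - 18*t^2 + 18*t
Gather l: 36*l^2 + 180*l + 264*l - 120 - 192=36*l^2 + 444*l - 312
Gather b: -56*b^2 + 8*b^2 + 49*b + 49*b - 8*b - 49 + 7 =-48*b^2 + 90*b - 42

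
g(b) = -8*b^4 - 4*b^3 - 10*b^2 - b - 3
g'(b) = -32*b^3 - 12*b^2 - 20*b - 1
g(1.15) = -37.45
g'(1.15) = -88.54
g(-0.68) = -7.40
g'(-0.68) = 17.11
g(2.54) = -468.59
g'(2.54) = -653.61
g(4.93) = -5456.10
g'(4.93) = -4225.60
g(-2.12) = -169.31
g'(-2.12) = 292.37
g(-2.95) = -590.25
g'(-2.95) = 775.09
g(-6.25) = -11617.84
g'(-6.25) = 7467.75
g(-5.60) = -7476.13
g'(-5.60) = 5354.39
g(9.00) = -56226.00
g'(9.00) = -24481.00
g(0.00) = -3.00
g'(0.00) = -1.00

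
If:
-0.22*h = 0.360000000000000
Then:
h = -1.64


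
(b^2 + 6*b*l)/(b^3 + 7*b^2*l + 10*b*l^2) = (b + 6*l)/(b^2 + 7*b*l + 10*l^2)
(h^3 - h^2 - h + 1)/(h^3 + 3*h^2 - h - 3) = (h - 1)/(h + 3)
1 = 1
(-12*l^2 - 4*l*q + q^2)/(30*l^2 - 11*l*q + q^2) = (2*l + q)/(-5*l + q)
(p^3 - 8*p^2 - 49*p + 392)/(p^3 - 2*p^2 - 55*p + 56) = (p - 7)/(p - 1)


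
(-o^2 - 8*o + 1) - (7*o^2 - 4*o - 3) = -8*o^2 - 4*o + 4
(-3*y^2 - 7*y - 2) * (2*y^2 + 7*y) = -6*y^4 - 35*y^3 - 53*y^2 - 14*y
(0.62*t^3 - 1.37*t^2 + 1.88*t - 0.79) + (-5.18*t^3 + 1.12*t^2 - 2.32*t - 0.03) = -4.56*t^3 - 0.25*t^2 - 0.44*t - 0.82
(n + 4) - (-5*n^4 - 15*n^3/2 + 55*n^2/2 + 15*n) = 5*n^4 + 15*n^3/2 - 55*n^2/2 - 14*n + 4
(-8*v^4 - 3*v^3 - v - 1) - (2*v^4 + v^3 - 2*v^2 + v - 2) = -10*v^4 - 4*v^3 + 2*v^2 - 2*v + 1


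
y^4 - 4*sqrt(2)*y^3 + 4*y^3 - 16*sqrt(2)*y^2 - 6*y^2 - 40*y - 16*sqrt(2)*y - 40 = (y + 2)^2*(y - 5*sqrt(2))*(y + sqrt(2))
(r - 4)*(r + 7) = r^2 + 3*r - 28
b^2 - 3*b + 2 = (b - 2)*(b - 1)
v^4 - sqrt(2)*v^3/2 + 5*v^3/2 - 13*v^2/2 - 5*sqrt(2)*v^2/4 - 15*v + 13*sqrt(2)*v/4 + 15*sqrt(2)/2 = (v - 5/2)*(v + 2)*(v + 3)*(v - sqrt(2)/2)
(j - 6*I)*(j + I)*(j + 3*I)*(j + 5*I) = j^4 + 3*I*j^3 + 31*j^2 + 123*I*j - 90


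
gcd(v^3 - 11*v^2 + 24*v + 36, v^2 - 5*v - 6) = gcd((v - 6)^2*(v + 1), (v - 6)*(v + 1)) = v^2 - 5*v - 6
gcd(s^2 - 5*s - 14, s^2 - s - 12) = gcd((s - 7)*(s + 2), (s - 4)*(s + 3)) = 1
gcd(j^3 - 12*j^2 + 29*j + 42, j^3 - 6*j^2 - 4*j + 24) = j - 6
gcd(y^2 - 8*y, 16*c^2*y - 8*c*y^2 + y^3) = y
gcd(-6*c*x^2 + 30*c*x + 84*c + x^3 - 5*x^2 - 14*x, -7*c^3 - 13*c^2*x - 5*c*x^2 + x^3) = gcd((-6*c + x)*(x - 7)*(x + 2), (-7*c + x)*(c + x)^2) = 1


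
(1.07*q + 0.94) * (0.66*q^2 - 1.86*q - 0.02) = 0.7062*q^3 - 1.3698*q^2 - 1.7698*q - 0.0188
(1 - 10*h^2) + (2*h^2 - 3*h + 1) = -8*h^2 - 3*h + 2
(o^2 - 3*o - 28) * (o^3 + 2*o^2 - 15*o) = o^5 - o^4 - 49*o^3 - 11*o^2 + 420*o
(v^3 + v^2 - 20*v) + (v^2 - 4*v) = v^3 + 2*v^2 - 24*v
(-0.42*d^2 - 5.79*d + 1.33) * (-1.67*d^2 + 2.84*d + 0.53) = 0.7014*d^4 + 8.4765*d^3 - 18.8873*d^2 + 0.7085*d + 0.7049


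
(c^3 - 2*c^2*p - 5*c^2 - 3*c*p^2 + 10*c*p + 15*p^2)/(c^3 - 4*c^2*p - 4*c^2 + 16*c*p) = (c^3 - 2*c^2*p - 5*c^2 - 3*c*p^2 + 10*c*p + 15*p^2)/(c*(c^2 - 4*c*p - 4*c + 16*p))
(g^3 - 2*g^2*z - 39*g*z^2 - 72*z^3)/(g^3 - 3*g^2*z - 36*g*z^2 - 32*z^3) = (g^2 + 6*g*z + 9*z^2)/(g^2 + 5*g*z + 4*z^2)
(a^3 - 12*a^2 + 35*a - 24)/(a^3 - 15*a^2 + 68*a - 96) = (a - 1)/(a - 4)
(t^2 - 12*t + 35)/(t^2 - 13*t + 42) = (t - 5)/(t - 6)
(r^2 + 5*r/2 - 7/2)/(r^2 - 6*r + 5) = (r + 7/2)/(r - 5)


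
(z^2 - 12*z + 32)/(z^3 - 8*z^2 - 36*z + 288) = (z - 4)/(z^2 - 36)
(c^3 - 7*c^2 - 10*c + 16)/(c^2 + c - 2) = c - 8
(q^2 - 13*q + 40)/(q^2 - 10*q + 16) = (q - 5)/(q - 2)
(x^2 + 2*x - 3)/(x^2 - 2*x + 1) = (x + 3)/(x - 1)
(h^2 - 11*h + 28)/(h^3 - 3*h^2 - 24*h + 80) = (h - 7)/(h^2 + h - 20)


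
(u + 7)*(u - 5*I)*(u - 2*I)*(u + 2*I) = u^4 + 7*u^3 - 5*I*u^3 + 4*u^2 - 35*I*u^2 + 28*u - 20*I*u - 140*I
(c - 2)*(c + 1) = c^2 - c - 2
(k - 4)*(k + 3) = k^2 - k - 12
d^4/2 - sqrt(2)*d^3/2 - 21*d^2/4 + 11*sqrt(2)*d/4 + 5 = (d/2 + sqrt(2))*(d - 5*sqrt(2)/2)*(d - sqrt(2))*(d + sqrt(2)/2)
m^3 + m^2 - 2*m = m*(m - 1)*(m + 2)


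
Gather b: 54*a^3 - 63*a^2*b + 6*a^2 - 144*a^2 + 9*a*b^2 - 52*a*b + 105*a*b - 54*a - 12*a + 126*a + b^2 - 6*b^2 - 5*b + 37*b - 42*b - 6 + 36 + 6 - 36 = 54*a^3 - 138*a^2 + 60*a + b^2*(9*a - 5) + b*(-63*a^2 + 53*a - 10)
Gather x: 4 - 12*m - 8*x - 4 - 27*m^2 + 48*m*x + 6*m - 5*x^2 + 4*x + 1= -27*m^2 - 6*m - 5*x^2 + x*(48*m - 4) + 1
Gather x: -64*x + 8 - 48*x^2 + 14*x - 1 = -48*x^2 - 50*x + 7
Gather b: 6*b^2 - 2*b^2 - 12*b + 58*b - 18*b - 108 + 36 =4*b^2 + 28*b - 72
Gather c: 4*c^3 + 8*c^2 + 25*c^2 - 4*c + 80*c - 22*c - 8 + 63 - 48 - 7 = 4*c^3 + 33*c^2 + 54*c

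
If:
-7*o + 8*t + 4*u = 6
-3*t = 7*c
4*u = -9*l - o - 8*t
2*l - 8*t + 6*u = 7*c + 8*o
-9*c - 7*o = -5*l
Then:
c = -4608/24163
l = -13074/24163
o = -3414/24163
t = 10752/24163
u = 8766/24163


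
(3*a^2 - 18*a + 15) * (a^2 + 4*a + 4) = 3*a^4 - 6*a^3 - 45*a^2 - 12*a + 60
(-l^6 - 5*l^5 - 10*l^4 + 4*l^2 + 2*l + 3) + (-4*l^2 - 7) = -l^6 - 5*l^5 - 10*l^4 + 2*l - 4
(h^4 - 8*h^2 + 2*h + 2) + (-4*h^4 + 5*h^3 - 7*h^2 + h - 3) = -3*h^4 + 5*h^3 - 15*h^2 + 3*h - 1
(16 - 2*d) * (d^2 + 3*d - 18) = -2*d^3 + 10*d^2 + 84*d - 288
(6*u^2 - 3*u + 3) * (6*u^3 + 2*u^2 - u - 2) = 36*u^5 - 6*u^4 + 6*u^3 - 3*u^2 + 3*u - 6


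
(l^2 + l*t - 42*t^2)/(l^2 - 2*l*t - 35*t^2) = (-l^2 - l*t + 42*t^2)/(-l^2 + 2*l*t + 35*t^2)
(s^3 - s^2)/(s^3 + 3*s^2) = (s - 1)/(s + 3)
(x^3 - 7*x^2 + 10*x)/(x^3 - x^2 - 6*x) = (-x^2 + 7*x - 10)/(-x^2 + x + 6)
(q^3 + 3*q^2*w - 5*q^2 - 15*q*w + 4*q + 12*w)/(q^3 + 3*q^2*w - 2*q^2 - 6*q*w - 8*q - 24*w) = (q - 1)/(q + 2)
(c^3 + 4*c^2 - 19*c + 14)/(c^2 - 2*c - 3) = (-c^3 - 4*c^2 + 19*c - 14)/(-c^2 + 2*c + 3)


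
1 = 1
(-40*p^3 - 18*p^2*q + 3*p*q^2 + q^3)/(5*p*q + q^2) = -8*p^2/q - 2*p + q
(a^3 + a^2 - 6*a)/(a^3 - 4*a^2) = (a^2 + a - 6)/(a*(a - 4))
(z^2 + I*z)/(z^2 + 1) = z/(z - I)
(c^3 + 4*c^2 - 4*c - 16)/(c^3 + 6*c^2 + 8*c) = (c - 2)/c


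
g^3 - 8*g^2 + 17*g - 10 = (g - 5)*(g - 2)*(g - 1)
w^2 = w^2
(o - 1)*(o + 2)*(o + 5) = o^3 + 6*o^2 + 3*o - 10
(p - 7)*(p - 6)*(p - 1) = p^3 - 14*p^2 + 55*p - 42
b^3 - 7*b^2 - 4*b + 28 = (b - 7)*(b - 2)*(b + 2)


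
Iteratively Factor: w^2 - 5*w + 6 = (w - 2)*(w - 3)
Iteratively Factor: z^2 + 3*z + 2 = (z + 2)*(z + 1)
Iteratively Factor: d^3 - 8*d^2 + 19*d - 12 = (d - 4)*(d^2 - 4*d + 3) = (d - 4)*(d - 1)*(d - 3)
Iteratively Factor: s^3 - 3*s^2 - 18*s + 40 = (s - 5)*(s^2 + 2*s - 8) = (s - 5)*(s - 2)*(s + 4)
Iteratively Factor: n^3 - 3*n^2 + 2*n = (n)*(n^2 - 3*n + 2) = n*(n - 1)*(n - 2)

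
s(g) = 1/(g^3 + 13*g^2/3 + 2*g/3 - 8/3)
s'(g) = (-3*g^2 - 26*g/3 - 2/3)/(g^3 + 13*g^2/3 + 2*g/3 - 8/3)^2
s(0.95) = 0.37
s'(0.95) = -1.55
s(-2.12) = 0.17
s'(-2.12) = 0.12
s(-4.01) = -7.10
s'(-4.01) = -714.27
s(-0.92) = -2.56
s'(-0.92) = 31.19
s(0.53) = -1.06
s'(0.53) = -6.80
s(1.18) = 0.17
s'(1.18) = -0.45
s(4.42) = 0.01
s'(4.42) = -0.00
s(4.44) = 0.01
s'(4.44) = -0.00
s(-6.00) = -0.02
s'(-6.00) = -0.01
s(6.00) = 0.00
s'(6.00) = 0.00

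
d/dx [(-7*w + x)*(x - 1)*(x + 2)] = -14*w*x - 7*w + 3*x^2 + 2*x - 2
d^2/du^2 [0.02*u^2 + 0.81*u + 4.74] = 0.0400000000000000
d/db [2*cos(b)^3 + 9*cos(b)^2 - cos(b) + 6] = (-6*cos(b)^2 - 18*cos(b) + 1)*sin(b)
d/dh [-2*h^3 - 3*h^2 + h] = -6*h^2 - 6*h + 1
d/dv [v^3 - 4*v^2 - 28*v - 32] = 3*v^2 - 8*v - 28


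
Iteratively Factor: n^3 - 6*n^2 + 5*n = (n)*(n^2 - 6*n + 5) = n*(n - 5)*(n - 1)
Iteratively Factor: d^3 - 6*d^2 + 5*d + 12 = (d + 1)*(d^2 - 7*d + 12) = (d - 3)*(d + 1)*(d - 4)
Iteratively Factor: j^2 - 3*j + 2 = (j - 2)*(j - 1)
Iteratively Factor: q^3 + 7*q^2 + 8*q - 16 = (q + 4)*(q^2 + 3*q - 4) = (q - 1)*(q + 4)*(q + 4)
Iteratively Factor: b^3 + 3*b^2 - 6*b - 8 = (b + 4)*(b^2 - b - 2) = (b - 2)*(b + 4)*(b + 1)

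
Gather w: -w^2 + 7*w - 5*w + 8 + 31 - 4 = -w^2 + 2*w + 35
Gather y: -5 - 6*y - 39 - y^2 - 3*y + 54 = -y^2 - 9*y + 10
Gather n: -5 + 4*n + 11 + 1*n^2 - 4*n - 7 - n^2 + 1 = 0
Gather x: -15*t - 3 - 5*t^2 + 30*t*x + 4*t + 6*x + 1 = -5*t^2 - 11*t + x*(30*t + 6) - 2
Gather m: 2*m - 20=2*m - 20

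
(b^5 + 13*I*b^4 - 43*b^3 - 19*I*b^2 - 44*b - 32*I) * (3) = 3*b^5 + 39*I*b^4 - 129*b^3 - 57*I*b^2 - 132*b - 96*I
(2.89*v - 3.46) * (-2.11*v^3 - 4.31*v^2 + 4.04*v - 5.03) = -6.0979*v^4 - 5.1553*v^3 + 26.5882*v^2 - 28.5151*v + 17.4038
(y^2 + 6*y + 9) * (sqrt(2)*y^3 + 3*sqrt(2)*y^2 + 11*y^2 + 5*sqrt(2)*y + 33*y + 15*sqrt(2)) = sqrt(2)*y^5 + 11*y^4 + 9*sqrt(2)*y^4 + 32*sqrt(2)*y^3 + 99*y^3 + 72*sqrt(2)*y^2 + 297*y^2 + 135*sqrt(2)*y + 297*y + 135*sqrt(2)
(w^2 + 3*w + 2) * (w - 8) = w^3 - 5*w^2 - 22*w - 16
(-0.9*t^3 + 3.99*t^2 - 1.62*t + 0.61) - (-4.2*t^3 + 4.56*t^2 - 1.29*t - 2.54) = 3.3*t^3 - 0.569999999999999*t^2 - 0.33*t + 3.15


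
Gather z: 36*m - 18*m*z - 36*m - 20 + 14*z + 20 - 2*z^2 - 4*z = -2*z^2 + z*(10 - 18*m)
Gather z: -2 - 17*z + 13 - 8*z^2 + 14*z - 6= -8*z^2 - 3*z + 5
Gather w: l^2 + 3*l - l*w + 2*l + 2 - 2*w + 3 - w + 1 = l^2 + 5*l + w*(-l - 3) + 6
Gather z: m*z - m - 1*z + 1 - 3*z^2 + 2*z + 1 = -m - 3*z^2 + z*(m + 1) + 2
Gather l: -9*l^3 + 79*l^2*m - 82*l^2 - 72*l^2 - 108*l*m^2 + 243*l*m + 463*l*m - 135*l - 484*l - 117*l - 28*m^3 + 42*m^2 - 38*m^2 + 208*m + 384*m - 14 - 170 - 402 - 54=-9*l^3 + l^2*(79*m - 154) + l*(-108*m^2 + 706*m - 736) - 28*m^3 + 4*m^2 + 592*m - 640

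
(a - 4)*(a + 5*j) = a^2 + 5*a*j - 4*a - 20*j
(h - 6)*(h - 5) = h^2 - 11*h + 30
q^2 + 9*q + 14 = (q + 2)*(q + 7)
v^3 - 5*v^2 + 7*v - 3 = (v - 3)*(v - 1)^2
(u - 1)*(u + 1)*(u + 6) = u^3 + 6*u^2 - u - 6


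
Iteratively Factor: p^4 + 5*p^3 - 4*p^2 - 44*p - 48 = (p + 2)*(p^3 + 3*p^2 - 10*p - 24) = (p - 3)*(p + 2)*(p^2 + 6*p + 8) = (p - 3)*(p + 2)^2*(p + 4)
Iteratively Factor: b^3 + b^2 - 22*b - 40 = (b - 5)*(b^2 + 6*b + 8) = (b - 5)*(b + 2)*(b + 4)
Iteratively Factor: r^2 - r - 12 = (r + 3)*(r - 4)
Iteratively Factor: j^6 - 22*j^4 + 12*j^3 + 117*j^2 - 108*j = (j + 3)*(j^5 - 3*j^4 - 13*j^3 + 51*j^2 - 36*j) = (j - 3)*(j + 3)*(j^4 - 13*j^2 + 12*j) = j*(j - 3)*(j + 3)*(j^3 - 13*j + 12) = j*(j - 3)*(j + 3)*(j + 4)*(j^2 - 4*j + 3) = j*(j - 3)^2*(j + 3)*(j + 4)*(j - 1)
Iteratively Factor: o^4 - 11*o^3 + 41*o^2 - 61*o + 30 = (o - 2)*(o^3 - 9*o^2 + 23*o - 15) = (o - 5)*(o - 2)*(o^2 - 4*o + 3) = (o - 5)*(o - 3)*(o - 2)*(o - 1)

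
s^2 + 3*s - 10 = (s - 2)*(s + 5)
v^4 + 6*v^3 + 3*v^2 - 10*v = v*(v - 1)*(v + 2)*(v + 5)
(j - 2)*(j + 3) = j^2 + j - 6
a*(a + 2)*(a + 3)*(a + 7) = a^4 + 12*a^3 + 41*a^2 + 42*a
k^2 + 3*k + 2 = (k + 1)*(k + 2)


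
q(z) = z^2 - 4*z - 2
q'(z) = 2*z - 4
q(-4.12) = 31.45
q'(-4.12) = -12.24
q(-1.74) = 7.99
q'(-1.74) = -7.48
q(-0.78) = 1.73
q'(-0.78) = -5.56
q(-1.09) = 3.55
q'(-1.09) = -6.18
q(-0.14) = -1.42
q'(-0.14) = -4.28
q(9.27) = 46.85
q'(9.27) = 14.54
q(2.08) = -5.99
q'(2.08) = 0.16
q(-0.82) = 1.95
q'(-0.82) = -5.64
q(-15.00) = 283.00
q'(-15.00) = -34.00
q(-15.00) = 283.00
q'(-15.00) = -34.00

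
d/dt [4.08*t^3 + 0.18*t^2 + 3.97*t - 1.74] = 12.24*t^2 + 0.36*t + 3.97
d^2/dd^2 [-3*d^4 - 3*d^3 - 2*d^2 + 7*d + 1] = -36*d^2 - 18*d - 4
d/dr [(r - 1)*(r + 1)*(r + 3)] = 3*r^2 + 6*r - 1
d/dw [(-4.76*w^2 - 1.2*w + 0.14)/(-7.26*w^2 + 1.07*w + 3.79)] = (-13.8052*w^2 - 34.048*w - 4.6978)/(52.7076*w^4 - 15.5364*w^3 - 53.8859*w^2 + 8.1106*w + 14.3641)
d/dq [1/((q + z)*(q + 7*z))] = -(2*q + 8*z)/((q + z)^2*(q + 7*z)^2)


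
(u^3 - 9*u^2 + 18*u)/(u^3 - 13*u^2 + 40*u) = (u^2 - 9*u + 18)/(u^2 - 13*u + 40)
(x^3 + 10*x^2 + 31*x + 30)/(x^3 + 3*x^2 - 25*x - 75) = (x + 2)/(x - 5)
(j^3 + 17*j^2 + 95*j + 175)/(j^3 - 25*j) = (j^2 + 12*j + 35)/(j*(j - 5))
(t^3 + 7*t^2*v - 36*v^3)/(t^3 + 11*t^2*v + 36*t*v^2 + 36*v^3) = (t - 2*v)/(t + 2*v)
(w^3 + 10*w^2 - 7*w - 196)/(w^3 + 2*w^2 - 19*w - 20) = (w^2 + 14*w + 49)/(w^2 + 6*w + 5)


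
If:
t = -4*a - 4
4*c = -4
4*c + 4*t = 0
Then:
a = -5/4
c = -1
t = 1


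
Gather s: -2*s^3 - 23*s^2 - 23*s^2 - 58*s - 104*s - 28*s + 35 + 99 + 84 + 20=-2*s^3 - 46*s^2 - 190*s + 238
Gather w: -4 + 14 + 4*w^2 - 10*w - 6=4*w^2 - 10*w + 4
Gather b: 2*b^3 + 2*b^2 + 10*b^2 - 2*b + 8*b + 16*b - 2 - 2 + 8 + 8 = 2*b^3 + 12*b^2 + 22*b + 12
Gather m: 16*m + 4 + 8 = 16*m + 12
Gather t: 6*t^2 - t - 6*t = 6*t^2 - 7*t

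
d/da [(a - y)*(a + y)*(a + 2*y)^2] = 4*a^3 + 12*a^2*y + 6*a*y^2 - 4*y^3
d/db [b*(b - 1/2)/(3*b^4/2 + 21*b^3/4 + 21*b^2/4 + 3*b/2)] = 2*(-8*b^3 - 8*b^2 + 14*b + 11)/(3*(4*b^6 + 28*b^5 + 77*b^4 + 106*b^3 + 77*b^2 + 28*b + 4))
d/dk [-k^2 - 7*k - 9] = -2*k - 7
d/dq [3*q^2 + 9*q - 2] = 6*q + 9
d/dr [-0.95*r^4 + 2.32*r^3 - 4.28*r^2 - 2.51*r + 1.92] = -3.8*r^3 + 6.96*r^2 - 8.56*r - 2.51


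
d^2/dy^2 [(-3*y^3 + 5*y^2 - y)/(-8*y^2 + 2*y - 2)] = (-13*y^3 + 51*y^2 - 3*y - 4)/(64*y^6 - 48*y^5 + 60*y^4 - 25*y^3 + 15*y^2 - 3*y + 1)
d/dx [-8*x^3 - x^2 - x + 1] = -24*x^2 - 2*x - 1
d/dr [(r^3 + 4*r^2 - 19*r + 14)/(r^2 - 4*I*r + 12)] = (r^4 - 8*I*r^3 + r^2*(55 - 16*I) + 68*r - 228 + 56*I)/(r^4 - 8*I*r^3 + 8*r^2 - 96*I*r + 144)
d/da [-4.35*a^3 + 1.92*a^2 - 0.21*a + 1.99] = -13.05*a^2 + 3.84*a - 0.21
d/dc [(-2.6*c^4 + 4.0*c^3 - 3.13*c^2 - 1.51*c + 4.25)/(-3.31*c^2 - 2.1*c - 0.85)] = (17.212*c^5 + 3.14*c^4 - 7.96*c^3 - 8.6251*c^2 + 33.456*c + 10.2085)/(10.9561*c^4 + 13.902*c^3 + 10.037*c^2 + 3.57*c + 0.7225)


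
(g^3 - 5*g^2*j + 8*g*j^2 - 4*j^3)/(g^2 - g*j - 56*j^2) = (-g^3 + 5*g^2*j - 8*g*j^2 + 4*j^3)/(-g^2 + g*j + 56*j^2)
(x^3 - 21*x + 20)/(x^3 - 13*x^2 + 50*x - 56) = (x^2 + 4*x - 5)/(x^2 - 9*x + 14)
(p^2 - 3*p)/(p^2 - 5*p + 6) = p/(p - 2)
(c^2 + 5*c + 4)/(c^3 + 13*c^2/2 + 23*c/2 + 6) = 2/(2*c + 3)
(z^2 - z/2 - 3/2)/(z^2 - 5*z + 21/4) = 2*(z + 1)/(2*z - 7)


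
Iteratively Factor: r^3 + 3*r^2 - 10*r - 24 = (r + 2)*(r^2 + r - 12) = (r - 3)*(r + 2)*(r + 4)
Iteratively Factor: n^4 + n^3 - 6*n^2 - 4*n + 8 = (n - 1)*(n^3 + 2*n^2 - 4*n - 8) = (n - 1)*(n + 2)*(n^2 - 4) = (n - 1)*(n + 2)^2*(n - 2)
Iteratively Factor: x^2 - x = (x)*(x - 1)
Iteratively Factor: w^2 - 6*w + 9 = (w - 3)*(w - 3)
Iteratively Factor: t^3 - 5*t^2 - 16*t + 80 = (t - 5)*(t^2 - 16) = (t - 5)*(t + 4)*(t - 4)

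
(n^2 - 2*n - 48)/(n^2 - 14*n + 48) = (n + 6)/(n - 6)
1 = 1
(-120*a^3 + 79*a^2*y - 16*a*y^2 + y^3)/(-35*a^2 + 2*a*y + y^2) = (24*a^2 - 11*a*y + y^2)/(7*a + y)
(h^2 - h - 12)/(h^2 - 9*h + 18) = (h^2 - h - 12)/(h^2 - 9*h + 18)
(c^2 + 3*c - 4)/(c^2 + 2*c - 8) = (c - 1)/(c - 2)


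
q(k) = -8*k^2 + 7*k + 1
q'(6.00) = -89.00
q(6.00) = -245.00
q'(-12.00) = 199.00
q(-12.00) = -1235.00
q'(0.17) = 4.28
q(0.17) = 1.96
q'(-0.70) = 18.20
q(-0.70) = -7.82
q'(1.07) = -10.12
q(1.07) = -0.67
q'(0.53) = -1.48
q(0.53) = 2.46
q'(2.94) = -40.04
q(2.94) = -47.57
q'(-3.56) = 63.96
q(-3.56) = -125.31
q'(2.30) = -29.80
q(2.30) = -25.22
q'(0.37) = 1.08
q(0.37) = 2.49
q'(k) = 7 - 16*k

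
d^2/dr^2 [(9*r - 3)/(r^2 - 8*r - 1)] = 6*((25 - 9*r)*(-r^2 + 8*r + 1) - 4*(r - 4)^2*(3*r - 1))/(-r^2 + 8*r + 1)^3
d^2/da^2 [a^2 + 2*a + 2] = 2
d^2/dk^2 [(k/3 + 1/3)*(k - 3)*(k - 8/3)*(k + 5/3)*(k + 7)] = 20*k^3/3 + 16*k^2 - 476*k/9 - 472/27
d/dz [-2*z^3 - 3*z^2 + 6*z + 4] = -6*z^2 - 6*z + 6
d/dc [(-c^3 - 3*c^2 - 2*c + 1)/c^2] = (-c^3 + 2*c - 2)/c^3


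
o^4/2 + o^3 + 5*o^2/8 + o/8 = o*(o/2 + 1/4)*(o + 1/2)*(o + 1)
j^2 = j^2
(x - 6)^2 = x^2 - 12*x + 36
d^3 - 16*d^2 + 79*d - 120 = (d - 8)*(d - 5)*(d - 3)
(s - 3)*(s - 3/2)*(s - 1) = s^3 - 11*s^2/2 + 9*s - 9/2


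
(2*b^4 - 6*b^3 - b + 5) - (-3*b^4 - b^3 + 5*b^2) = 5*b^4 - 5*b^3 - 5*b^2 - b + 5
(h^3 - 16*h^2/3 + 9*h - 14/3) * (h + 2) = h^4 - 10*h^3/3 - 5*h^2/3 + 40*h/3 - 28/3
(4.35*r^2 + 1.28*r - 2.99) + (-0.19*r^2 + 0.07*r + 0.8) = 4.16*r^2 + 1.35*r - 2.19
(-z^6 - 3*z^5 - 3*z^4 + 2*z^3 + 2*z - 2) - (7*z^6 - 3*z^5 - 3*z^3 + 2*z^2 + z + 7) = -8*z^6 - 3*z^4 + 5*z^3 - 2*z^2 + z - 9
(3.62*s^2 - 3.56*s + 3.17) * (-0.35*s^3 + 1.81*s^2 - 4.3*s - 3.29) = -1.267*s^5 + 7.7982*s^4 - 23.1191*s^3 + 9.1359*s^2 - 1.9186*s - 10.4293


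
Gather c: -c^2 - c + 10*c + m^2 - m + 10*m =-c^2 + 9*c + m^2 + 9*m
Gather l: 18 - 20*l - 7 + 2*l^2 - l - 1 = 2*l^2 - 21*l + 10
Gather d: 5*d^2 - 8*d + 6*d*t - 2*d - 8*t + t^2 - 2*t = 5*d^2 + d*(6*t - 10) + t^2 - 10*t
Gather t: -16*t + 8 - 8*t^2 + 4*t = -8*t^2 - 12*t + 8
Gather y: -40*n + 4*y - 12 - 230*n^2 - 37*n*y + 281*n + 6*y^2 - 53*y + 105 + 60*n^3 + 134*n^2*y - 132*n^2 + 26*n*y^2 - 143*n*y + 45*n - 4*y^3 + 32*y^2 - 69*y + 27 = 60*n^3 - 362*n^2 + 286*n - 4*y^3 + y^2*(26*n + 38) + y*(134*n^2 - 180*n - 118) + 120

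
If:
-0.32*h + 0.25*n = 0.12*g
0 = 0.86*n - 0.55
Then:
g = 1.33236434108527 - 2.66666666666667*h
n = 0.64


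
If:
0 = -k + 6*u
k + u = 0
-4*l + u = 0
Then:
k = 0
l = 0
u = 0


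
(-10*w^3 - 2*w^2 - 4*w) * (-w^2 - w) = 10*w^5 + 12*w^4 + 6*w^3 + 4*w^2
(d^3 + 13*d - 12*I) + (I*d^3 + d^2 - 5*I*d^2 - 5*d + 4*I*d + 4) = d^3 + I*d^3 + d^2 - 5*I*d^2 + 8*d + 4*I*d + 4 - 12*I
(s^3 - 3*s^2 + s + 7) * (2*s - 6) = 2*s^4 - 12*s^3 + 20*s^2 + 8*s - 42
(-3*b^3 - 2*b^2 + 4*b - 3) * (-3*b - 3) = 9*b^4 + 15*b^3 - 6*b^2 - 3*b + 9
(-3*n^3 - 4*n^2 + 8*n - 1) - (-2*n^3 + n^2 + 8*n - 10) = -n^3 - 5*n^2 + 9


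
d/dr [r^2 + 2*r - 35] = 2*r + 2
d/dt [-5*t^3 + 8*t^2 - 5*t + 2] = -15*t^2 + 16*t - 5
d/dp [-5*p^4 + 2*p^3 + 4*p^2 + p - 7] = -20*p^3 + 6*p^2 + 8*p + 1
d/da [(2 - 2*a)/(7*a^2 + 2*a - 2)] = 14*a*(a - 2)/(49*a^4 + 28*a^3 - 24*a^2 - 8*a + 4)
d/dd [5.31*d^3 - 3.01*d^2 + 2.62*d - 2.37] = 15.93*d^2 - 6.02*d + 2.62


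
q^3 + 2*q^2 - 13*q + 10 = (q - 2)*(q - 1)*(q + 5)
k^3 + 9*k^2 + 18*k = k*(k + 3)*(k + 6)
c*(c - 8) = c^2 - 8*c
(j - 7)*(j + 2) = j^2 - 5*j - 14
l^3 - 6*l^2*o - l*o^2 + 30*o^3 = (l - 5*o)*(l - 3*o)*(l + 2*o)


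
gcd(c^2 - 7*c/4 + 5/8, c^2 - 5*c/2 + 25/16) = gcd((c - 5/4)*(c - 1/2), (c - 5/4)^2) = c - 5/4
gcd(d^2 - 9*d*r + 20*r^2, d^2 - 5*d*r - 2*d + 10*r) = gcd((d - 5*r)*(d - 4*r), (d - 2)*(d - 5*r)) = -d + 5*r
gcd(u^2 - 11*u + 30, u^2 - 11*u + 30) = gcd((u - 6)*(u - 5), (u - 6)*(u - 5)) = u^2 - 11*u + 30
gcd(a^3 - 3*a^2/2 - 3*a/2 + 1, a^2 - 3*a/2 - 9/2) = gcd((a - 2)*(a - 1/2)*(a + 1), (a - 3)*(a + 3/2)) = 1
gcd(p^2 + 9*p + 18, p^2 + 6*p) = p + 6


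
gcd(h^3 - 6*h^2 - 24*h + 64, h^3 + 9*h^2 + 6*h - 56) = h^2 + 2*h - 8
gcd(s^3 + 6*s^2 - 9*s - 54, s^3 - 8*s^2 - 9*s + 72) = s^2 - 9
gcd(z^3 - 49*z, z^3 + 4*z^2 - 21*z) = z^2 + 7*z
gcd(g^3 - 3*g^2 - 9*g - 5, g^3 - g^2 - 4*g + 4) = 1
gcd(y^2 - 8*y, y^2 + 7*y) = y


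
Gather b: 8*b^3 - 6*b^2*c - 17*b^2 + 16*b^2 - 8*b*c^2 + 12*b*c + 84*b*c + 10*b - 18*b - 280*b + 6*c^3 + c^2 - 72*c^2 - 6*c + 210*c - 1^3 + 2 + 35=8*b^3 + b^2*(-6*c - 1) + b*(-8*c^2 + 96*c - 288) + 6*c^3 - 71*c^2 + 204*c + 36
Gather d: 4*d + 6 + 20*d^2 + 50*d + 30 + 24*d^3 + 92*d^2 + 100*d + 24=24*d^3 + 112*d^2 + 154*d + 60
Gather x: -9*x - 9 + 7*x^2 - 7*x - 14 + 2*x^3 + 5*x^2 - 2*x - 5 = 2*x^3 + 12*x^2 - 18*x - 28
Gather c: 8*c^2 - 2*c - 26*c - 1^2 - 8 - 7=8*c^2 - 28*c - 16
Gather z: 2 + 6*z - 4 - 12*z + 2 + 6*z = 0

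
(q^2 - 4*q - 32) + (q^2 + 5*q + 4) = 2*q^2 + q - 28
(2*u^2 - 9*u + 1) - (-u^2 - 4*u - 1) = 3*u^2 - 5*u + 2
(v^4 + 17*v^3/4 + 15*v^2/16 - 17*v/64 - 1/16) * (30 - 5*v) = -5*v^5 + 35*v^4/4 + 1965*v^3/16 + 1885*v^2/64 - 245*v/32 - 15/8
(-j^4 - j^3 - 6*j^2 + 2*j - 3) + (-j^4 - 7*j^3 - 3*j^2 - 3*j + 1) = -2*j^4 - 8*j^3 - 9*j^2 - j - 2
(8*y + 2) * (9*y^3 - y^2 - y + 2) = 72*y^4 + 10*y^3 - 10*y^2 + 14*y + 4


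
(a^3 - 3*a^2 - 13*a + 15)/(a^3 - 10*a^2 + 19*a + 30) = (a^2 + 2*a - 3)/(a^2 - 5*a - 6)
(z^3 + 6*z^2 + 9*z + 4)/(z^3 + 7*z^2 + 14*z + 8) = (z + 1)/(z + 2)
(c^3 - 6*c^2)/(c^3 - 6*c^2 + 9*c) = c*(c - 6)/(c^2 - 6*c + 9)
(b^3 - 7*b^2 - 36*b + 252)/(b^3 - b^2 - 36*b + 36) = (b - 7)/(b - 1)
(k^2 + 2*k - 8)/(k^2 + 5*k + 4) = (k - 2)/(k + 1)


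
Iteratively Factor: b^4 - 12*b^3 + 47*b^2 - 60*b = (b - 4)*(b^3 - 8*b^2 + 15*b) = (b - 4)*(b - 3)*(b^2 - 5*b) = b*(b - 4)*(b - 3)*(b - 5)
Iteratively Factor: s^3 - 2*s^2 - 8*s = (s - 4)*(s^2 + 2*s) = s*(s - 4)*(s + 2)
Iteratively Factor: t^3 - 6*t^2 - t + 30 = (t - 5)*(t^2 - t - 6) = (t - 5)*(t - 3)*(t + 2)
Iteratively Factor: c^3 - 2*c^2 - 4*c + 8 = (c + 2)*(c^2 - 4*c + 4) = (c - 2)*(c + 2)*(c - 2)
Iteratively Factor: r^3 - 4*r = (r - 2)*(r^2 + 2*r) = (r - 2)*(r + 2)*(r)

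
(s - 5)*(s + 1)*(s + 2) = s^3 - 2*s^2 - 13*s - 10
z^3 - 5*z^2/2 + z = z*(z - 2)*(z - 1/2)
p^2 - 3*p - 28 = (p - 7)*(p + 4)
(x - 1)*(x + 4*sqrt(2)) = x^2 - x + 4*sqrt(2)*x - 4*sqrt(2)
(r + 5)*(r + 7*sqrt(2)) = r^2 + 5*r + 7*sqrt(2)*r + 35*sqrt(2)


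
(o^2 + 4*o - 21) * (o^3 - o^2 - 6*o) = o^5 + 3*o^4 - 31*o^3 - 3*o^2 + 126*o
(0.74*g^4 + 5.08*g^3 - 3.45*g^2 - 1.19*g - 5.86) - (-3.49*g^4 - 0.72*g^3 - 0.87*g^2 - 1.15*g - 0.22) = 4.23*g^4 + 5.8*g^3 - 2.58*g^2 - 0.04*g - 5.64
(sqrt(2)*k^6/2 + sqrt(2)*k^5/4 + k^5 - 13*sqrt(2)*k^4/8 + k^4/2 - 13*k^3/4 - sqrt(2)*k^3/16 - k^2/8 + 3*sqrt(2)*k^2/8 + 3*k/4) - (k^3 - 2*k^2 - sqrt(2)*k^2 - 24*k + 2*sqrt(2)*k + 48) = sqrt(2)*k^6/2 + sqrt(2)*k^5/4 + k^5 - 13*sqrt(2)*k^4/8 + k^4/2 - 17*k^3/4 - sqrt(2)*k^3/16 + 15*k^2/8 + 11*sqrt(2)*k^2/8 - 2*sqrt(2)*k + 99*k/4 - 48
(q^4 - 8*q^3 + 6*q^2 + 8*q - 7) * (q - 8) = q^5 - 16*q^4 + 70*q^3 - 40*q^2 - 71*q + 56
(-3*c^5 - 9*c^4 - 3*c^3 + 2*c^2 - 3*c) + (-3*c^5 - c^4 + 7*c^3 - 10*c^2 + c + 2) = -6*c^5 - 10*c^4 + 4*c^3 - 8*c^2 - 2*c + 2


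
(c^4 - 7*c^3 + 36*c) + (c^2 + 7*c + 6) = c^4 - 7*c^3 + c^2 + 43*c + 6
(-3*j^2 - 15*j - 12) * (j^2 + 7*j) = -3*j^4 - 36*j^3 - 117*j^2 - 84*j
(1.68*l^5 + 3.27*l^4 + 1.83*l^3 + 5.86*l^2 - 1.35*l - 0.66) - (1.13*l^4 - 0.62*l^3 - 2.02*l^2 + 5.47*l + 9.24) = 1.68*l^5 + 2.14*l^4 + 2.45*l^3 + 7.88*l^2 - 6.82*l - 9.9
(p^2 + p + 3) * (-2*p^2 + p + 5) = -2*p^4 - p^3 + 8*p + 15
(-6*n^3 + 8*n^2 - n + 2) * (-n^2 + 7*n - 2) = 6*n^5 - 50*n^4 + 69*n^3 - 25*n^2 + 16*n - 4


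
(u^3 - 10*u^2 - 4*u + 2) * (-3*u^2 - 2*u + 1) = -3*u^5 + 28*u^4 + 33*u^3 - 8*u^2 - 8*u + 2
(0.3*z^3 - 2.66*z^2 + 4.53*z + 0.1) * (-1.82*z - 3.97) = -0.546*z^4 + 3.6502*z^3 + 2.3156*z^2 - 18.1661*z - 0.397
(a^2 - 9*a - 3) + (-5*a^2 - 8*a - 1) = -4*a^2 - 17*a - 4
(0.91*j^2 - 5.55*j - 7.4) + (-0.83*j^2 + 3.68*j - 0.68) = 0.0800000000000001*j^2 - 1.87*j - 8.08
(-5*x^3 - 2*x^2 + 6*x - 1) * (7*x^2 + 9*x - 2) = -35*x^5 - 59*x^4 + 34*x^3 + 51*x^2 - 21*x + 2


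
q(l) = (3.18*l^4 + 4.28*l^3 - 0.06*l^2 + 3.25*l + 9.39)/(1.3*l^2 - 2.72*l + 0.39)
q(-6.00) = 50.14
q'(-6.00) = -21.46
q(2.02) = 519.36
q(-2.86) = 5.97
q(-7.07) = 75.84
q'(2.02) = -5770.37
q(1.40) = -43.43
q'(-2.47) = -5.08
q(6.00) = 164.32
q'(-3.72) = -10.74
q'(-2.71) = -6.15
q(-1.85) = 1.35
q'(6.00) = 35.50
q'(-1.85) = -2.33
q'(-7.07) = -26.58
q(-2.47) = 3.65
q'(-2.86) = -6.82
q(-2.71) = 5.00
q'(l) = (2.72 - 2.6*l)*(3.18*l^4 + 4.28*l^3 - 0.06*l^2 + 3.25*l + 9.39)/(1.3*l^2 - 2.72*l + 0.39)^2 + (12.72*l^3 + 12.84*l^2 - 0.12*l + 3.25)/(1.3*l^2 - 2.72*l + 0.39) = (8.268*l^5 - 20.3848*l^4 - 18.3224*l^3 + 0.9458*l^2 - 24.4608*l + 26.8083)/(1.69*l^4 - 7.072*l^3 + 8.4124*l^2 - 2.1216*l + 0.1521)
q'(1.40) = -118.51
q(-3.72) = 13.51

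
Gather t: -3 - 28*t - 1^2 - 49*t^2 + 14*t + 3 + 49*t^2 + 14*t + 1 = 0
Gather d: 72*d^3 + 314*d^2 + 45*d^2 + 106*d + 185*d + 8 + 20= 72*d^3 + 359*d^2 + 291*d + 28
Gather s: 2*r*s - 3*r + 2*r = 2*r*s - r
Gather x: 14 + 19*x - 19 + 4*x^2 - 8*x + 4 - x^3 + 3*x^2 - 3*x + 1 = -x^3 + 7*x^2 + 8*x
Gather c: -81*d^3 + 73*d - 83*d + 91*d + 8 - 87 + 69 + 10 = -81*d^3 + 81*d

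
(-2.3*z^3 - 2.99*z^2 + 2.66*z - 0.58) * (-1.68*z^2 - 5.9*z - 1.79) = 3.864*z^5 + 18.5932*z^4 + 17.2892*z^3 - 9.3675*z^2 - 1.3394*z + 1.0382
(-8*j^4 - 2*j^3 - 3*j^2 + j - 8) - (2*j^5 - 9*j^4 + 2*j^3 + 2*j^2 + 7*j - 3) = -2*j^5 + j^4 - 4*j^3 - 5*j^2 - 6*j - 5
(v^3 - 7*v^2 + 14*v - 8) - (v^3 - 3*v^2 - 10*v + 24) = -4*v^2 + 24*v - 32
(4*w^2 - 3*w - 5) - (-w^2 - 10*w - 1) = 5*w^2 + 7*w - 4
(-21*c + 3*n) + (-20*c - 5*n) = -41*c - 2*n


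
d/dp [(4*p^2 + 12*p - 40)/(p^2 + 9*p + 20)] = 24/(p^2 + 8*p + 16)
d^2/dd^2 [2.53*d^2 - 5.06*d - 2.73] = 5.06000000000000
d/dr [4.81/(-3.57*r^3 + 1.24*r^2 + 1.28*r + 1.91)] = (51.5151*r^2 - 11.9288*r - 6.1568)/(-3.57*r^3 + 1.24*r^2 + 1.28*r + 1.91)^2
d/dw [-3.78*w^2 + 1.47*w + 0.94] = 1.47 - 7.56*w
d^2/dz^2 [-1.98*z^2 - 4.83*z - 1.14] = -3.96000000000000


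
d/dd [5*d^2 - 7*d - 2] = 10*d - 7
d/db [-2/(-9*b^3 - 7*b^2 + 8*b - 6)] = 2*(-27*b^2 - 14*b + 8)/(9*b^3 + 7*b^2 - 8*b + 6)^2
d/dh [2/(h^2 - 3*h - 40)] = 2*(3 - 2*h)/(-h^2 + 3*h + 40)^2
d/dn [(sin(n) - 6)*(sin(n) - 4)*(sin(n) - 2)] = (3*sin(n)^2 - 24*sin(n) + 44)*cos(n)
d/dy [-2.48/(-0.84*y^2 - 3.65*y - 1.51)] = (-4.1664*y - 9.052)/(0.84*y^2 + 3.65*y + 1.51)^2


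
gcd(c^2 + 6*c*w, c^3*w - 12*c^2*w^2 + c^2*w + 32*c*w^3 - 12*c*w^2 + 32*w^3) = 1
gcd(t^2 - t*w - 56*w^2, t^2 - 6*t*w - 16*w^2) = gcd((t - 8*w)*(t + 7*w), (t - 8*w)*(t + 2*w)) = t - 8*w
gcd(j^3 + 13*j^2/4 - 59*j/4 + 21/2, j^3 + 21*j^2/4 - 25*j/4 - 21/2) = j^2 + 17*j/4 - 21/2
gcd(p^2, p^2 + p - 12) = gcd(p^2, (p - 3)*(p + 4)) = 1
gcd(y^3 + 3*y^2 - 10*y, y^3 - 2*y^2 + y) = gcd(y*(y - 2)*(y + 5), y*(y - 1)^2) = y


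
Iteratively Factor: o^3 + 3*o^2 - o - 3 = (o + 1)*(o^2 + 2*o - 3) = (o - 1)*(o + 1)*(o + 3)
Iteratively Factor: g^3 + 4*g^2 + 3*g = (g + 3)*(g^2 + g) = g*(g + 3)*(g + 1)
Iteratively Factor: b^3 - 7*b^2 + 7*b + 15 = (b - 5)*(b^2 - 2*b - 3) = (b - 5)*(b + 1)*(b - 3)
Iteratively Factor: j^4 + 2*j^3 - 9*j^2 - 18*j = (j + 3)*(j^3 - j^2 - 6*j) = j*(j + 3)*(j^2 - j - 6) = j*(j - 3)*(j + 3)*(j + 2)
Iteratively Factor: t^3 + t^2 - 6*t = (t - 2)*(t^2 + 3*t) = (t - 2)*(t + 3)*(t)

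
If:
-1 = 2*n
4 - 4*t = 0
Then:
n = -1/2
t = 1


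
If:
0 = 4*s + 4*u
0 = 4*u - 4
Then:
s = -1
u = 1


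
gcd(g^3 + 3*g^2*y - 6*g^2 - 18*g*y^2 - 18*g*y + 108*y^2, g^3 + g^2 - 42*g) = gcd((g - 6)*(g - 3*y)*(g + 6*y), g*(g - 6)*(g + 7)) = g - 6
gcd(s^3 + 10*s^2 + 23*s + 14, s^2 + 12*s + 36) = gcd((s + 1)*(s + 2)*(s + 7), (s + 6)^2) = 1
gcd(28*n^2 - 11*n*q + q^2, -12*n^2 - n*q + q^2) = -4*n + q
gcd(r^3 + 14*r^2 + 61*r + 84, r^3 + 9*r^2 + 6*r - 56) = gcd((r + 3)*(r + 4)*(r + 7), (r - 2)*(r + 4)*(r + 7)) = r^2 + 11*r + 28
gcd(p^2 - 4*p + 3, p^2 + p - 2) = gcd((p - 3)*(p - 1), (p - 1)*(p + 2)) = p - 1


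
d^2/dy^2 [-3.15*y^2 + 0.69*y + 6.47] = -6.30000000000000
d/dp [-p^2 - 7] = -2*p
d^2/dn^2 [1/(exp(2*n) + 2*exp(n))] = 2*(4*(exp(n) + 1)^2 - (exp(n) + 2)*(2*exp(n) + 1))*exp(-n)/(exp(n) + 2)^3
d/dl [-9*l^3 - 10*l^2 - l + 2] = -27*l^2 - 20*l - 1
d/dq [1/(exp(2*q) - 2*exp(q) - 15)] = 2*(1 - exp(q))*exp(q)/(-exp(2*q) + 2*exp(q) + 15)^2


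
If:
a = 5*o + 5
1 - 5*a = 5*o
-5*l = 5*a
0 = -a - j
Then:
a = 1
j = -1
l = -1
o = -4/5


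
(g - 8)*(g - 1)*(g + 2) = g^3 - 7*g^2 - 10*g + 16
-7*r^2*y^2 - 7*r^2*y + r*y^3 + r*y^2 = y*(-7*r + y)*(r*y + r)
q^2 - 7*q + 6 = (q - 6)*(q - 1)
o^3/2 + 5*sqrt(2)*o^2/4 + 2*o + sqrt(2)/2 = (o/2 + sqrt(2)/2)*(o + sqrt(2)/2)*(o + sqrt(2))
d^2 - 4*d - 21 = (d - 7)*(d + 3)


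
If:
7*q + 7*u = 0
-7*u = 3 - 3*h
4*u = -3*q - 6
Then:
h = -13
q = 6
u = -6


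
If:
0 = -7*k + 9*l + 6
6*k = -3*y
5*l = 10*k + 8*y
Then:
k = 30/89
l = -36/89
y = -60/89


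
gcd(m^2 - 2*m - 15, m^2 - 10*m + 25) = m - 5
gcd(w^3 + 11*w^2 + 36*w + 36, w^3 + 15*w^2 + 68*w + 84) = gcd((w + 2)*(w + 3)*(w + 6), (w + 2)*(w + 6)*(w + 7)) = w^2 + 8*w + 12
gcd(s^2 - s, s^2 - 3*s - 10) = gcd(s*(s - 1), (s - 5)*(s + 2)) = 1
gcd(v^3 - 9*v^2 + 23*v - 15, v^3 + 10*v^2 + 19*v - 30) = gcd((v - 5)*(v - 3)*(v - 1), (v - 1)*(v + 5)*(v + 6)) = v - 1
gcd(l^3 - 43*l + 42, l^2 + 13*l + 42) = l + 7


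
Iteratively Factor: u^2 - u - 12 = (u - 4)*(u + 3)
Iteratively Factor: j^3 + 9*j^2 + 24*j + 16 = (j + 4)*(j^2 + 5*j + 4) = (j + 4)^2*(j + 1)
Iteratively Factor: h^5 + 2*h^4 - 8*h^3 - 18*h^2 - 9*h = (h + 3)*(h^4 - h^3 - 5*h^2 - 3*h) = (h + 1)*(h + 3)*(h^3 - 2*h^2 - 3*h) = h*(h + 1)*(h + 3)*(h^2 - 2*h - 3) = h*(h + 1)^2*(h + 3)*(h - 3)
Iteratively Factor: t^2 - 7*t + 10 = (t - 5)*(t - 2)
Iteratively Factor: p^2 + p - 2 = (p + 2)*(p - 1)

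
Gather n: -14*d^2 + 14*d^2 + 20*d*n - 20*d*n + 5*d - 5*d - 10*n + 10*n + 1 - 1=0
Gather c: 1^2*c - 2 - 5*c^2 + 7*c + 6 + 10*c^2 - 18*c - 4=5*c^2 - 10*c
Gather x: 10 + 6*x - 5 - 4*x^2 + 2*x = -4*x^2 + 8*x + 5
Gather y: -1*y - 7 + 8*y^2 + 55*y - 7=8*y^2 + 54*y - 14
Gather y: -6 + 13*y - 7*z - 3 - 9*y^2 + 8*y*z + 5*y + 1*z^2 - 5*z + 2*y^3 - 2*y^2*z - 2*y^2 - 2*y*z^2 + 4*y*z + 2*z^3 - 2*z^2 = 2*y^3 + y^2*(-2*z - 11) + y*(-2*z^2 + 12*z + 18) + 2*z^3 - z^2 - 12*z - 9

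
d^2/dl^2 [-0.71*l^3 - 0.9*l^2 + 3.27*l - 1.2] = -4.26*l - 1.8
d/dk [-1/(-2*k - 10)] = -1/(2*(k + 5)^2)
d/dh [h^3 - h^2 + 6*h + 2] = 3*h^2 - 2*h + 6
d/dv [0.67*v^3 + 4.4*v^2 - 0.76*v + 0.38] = 2.01*v^2 + 8.8*v - 0.76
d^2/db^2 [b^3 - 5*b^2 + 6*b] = 6*b - 10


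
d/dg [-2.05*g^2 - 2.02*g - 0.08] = -4.1*g - 2.02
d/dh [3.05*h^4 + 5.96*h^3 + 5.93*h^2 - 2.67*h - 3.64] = 12.2*h^3 + 17.88*h^2 + 11.86*h - 2.67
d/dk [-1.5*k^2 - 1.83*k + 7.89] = -3.0*k - 1.83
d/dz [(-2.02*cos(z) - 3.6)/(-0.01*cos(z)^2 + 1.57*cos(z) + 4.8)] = (0.0202*cos(z)^2 + 0.072*cos(z) + 4.044)*sin(z)/(0.0001*cos(z)^4 - 0.0314*cos(z)^3 + 2.3689*cos(z)^2 + 15.072*cos(z) + 23.04)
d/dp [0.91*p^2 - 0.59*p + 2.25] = 1.82*p - 0.59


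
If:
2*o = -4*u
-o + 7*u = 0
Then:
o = 0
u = 0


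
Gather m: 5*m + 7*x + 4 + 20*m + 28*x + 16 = 25*m + 35*x + 20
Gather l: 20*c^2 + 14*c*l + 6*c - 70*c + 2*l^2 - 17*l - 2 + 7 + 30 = 20*c^2 - 64*c + 2*l^2 + l*(14*c - 17) + 35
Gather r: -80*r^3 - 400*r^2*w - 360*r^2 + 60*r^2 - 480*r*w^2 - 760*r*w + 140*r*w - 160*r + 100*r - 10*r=-80*r^3 + r^2*(-400*w - 300) + r*(-480*w^2 - 620*w - 70)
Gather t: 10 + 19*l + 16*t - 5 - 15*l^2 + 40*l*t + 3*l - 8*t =-15*l^2 + 22*l + t*(40*l + 8) + 5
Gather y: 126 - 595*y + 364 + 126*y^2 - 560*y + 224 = 126*y^2 - 1155*y + 714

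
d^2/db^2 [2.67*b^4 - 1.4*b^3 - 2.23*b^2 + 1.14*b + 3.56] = 32.04*b^2 - 8.4*b - 4.46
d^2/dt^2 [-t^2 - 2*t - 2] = -2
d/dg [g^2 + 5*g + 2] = 2*g + 5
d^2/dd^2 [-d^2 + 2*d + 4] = -2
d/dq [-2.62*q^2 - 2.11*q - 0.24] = -5.24*q - 2.11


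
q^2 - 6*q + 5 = (q - 5)*(q - 1)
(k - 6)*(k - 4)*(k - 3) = k^3 - 13*k^2 + 54*k - 72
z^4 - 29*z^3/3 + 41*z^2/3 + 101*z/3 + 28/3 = (z - 7)*(z - 4)*(z + 1/3)*(z + 1)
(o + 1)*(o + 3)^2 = o^3 + 7*o^2 + 15*o + 9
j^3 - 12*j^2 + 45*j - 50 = (j - 5)^2*(j - 2)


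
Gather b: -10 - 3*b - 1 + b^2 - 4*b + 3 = b^2 - 7*b - 8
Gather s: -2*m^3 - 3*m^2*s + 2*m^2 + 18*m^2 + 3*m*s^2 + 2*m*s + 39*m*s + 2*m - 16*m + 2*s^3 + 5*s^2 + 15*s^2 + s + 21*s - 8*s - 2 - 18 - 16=-2*m^3 + 20*m^2 - 14*m + 2*s^3 + s^2*(3*m + 20) + s*(-3*m^2 + 41*m + 14) - 36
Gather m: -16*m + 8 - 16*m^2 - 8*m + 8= -16*m^2 - 24*m + 16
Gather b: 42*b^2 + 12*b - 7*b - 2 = 42*b^2 + 5*b - 2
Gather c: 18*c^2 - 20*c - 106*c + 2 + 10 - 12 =18*c^2 - 126*c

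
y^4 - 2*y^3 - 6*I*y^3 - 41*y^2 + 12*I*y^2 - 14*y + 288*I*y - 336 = (y - 8)*(y + 6)*(y - 7*I)*(y + I)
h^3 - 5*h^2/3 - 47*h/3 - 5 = (h - 5)*(h + 1/3)*(h + 3)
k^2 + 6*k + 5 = (k + 1)*(k + 5)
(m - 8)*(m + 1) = m^2 - 7*m - 8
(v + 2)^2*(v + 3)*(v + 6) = v^4 + 13*v^3 + 58*v^2 + 108*v + 72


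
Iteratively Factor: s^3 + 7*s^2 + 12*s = (s + 3)*(s^2 + 4*s) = (s + 3)*(s + 4)*(s)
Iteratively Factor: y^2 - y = (y)*(y - 1)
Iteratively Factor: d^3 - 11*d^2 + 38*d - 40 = (d - 4)*(d^2 - 7*d + 10) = (d - 4)*(d - 2)*(d - 5)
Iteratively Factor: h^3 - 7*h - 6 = (h - 3)*(h^2 + 3*h + 2) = (h - 3)*(h + 1)*(h + 2)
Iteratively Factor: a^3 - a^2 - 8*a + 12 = (a - 2)*(a^2 + a - 6) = (a - 2)*(a + 3)*(a - 2)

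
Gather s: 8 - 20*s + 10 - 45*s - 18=-65*s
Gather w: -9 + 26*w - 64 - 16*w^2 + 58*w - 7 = -16*w^2 + 84*w - 80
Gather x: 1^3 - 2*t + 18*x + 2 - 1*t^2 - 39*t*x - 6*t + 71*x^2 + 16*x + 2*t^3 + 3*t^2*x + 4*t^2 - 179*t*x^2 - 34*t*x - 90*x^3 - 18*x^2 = 2*t^3 + 3*t^2 - 8*t - 90*x^3 + x^2*(53 - 179*t) + x*(3*t^2 - 73*t + 34) + 3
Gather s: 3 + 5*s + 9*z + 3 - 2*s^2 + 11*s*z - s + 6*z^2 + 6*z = -2*s^2 + s*(11*z + 4) + 6*z^2 + 15*z + 6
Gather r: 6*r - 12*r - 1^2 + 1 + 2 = 2 - 6*r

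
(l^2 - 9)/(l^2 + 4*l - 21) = (l + 3)/(l + 7)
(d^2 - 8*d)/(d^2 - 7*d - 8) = d/(d + 1)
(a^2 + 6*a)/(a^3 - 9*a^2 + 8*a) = (a + 6)/(a^2 - 9*a + 8)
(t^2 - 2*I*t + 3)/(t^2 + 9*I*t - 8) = (t - 3*I)/(t + 8*I)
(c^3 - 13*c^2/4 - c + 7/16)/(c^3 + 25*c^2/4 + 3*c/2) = (16*c^3 - 52*c^2 - 16*c + 7)/(4*c*(4*c^2 + 25*c + 6))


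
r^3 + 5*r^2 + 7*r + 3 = (r + 1)^2*(r + 3)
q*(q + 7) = q^2 + 7*q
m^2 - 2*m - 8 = (m - 4)*(m + 2)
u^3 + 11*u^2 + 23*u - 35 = (u - 1)*(u + 5)*(u + 7)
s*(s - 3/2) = s^2 - 3*s/2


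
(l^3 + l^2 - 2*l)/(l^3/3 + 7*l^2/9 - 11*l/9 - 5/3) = 9*l*(l^2 + l - 2)/(3*l^3 + 7*l^2 - 11*l - 15)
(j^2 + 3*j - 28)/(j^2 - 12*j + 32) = (j + 7)/(j - 8)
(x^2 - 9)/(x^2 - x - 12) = (x - 3)/(x - 4)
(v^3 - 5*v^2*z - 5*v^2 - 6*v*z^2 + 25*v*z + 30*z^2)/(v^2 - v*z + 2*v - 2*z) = (v^3 - 5*v^2*z - 5*v^2 - 6*v*z^2 + 25*v*z + 30*z^2)/(v^2 - v*z + 2*v - 2*z)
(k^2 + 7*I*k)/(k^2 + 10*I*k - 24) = k*(k + 7*I)/(k^2 + 10*I*k - 24)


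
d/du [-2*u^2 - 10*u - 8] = -4*u - 10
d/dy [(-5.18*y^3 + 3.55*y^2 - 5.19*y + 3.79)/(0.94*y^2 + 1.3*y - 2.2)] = (-4.8692*y^4 - 13.468*y^3 + 43.6816*y^2 - 22.7452*y + 6.491)/(0.8836*y^4 + 2.444*y^3 - 2.446*y^2 - 5.72*y + 4.84)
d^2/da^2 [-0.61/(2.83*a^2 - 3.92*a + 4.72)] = (9.770858*a^2 - 13.534192*a - 0.61*(5.66*a - 3.92)*(11.32*a - 7.84) + 16.296272)/(2.83*a^2 - 3.92*a + 4.72)^3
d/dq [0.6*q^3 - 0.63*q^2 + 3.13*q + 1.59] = 1.8*q^2 - 1.26*q + 3.13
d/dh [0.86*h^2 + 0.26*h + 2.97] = 1.72*h + 0.26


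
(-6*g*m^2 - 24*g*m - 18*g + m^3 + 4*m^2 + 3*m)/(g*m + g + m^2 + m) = (-6*g*m - 18*g + m^2 + 3*m)/(g + m)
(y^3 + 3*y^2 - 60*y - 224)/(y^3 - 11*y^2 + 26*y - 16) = (y^2 + 11*y + 28)/(y^2 - 3*y + 2)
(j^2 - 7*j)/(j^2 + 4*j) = (j - 7)/(j + 4)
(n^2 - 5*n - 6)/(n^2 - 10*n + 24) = (n + 1)/(n - 4)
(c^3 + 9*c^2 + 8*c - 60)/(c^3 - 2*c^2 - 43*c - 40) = (c^2 + 4*c - 12)/(c^2 - 7*c - 8)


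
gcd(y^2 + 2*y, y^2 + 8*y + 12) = y + 2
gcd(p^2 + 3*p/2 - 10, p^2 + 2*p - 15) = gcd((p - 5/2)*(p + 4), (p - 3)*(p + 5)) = 1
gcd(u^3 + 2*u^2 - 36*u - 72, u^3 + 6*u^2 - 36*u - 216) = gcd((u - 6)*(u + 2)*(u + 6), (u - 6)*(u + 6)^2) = u^2 - 36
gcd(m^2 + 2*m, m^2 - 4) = m + 2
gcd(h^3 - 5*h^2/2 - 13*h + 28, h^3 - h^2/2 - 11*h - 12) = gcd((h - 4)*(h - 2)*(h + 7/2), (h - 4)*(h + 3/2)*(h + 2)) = h - 4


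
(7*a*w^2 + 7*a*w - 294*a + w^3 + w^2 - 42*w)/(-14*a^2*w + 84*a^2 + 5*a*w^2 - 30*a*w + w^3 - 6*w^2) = (w + 7)/(-2*a + w)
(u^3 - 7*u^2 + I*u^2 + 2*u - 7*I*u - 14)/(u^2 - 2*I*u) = (u^3 + u^2*(-7 + I) + u*(2 - 7*I) - 14)/(u*(u - 2*I))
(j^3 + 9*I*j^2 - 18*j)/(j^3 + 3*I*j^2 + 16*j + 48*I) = j*(j + 6*I)/(j^2 + 16)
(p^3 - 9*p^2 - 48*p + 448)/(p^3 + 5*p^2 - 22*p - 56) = (p^2 - 16*p + 64)/(p^2 - 2*p - 8)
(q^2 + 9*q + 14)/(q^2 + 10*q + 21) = (q + 2)/(q + 3)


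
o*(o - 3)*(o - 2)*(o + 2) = o^4 - 3*o^3 - 4*o^2 + 12*o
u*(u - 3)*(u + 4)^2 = u^4 + 5*u^3 - 8*u^2 - 48*u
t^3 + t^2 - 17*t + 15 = (t - 3)*(t - 1)*(t + 5)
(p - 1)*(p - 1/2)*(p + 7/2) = p^3 + 2*p^2 - 19*p/4 + 7/4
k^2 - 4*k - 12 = (k - 6)*(k + 2)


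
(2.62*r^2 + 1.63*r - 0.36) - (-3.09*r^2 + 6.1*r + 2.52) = 5.71*r^2 - 4.47*r - 2.88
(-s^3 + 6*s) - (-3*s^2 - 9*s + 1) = -s^3 + 3*s^2 + 15*s - 1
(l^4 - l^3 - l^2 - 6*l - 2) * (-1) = -l^4 + l^3 + l^2 + 6*l + 2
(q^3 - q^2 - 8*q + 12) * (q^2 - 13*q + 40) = q^5 - 14*q^4 + 45*q^3 + 76*q^2 - 476*q + 480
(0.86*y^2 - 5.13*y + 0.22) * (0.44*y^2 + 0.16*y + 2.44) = 0.3784*y^4 - 2.1196*y^3 + 1.3744*y^2 - 12.482*y + 0.5368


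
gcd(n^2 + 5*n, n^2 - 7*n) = n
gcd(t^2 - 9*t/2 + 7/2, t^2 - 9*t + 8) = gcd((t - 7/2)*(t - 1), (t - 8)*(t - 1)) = t - 1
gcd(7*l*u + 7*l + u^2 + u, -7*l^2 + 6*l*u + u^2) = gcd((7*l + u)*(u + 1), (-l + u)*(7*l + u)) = 7*l + u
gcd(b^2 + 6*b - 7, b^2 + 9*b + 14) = b + 7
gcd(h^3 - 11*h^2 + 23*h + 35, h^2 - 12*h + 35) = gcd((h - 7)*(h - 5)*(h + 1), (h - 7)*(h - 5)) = h^2 - 12*h + 35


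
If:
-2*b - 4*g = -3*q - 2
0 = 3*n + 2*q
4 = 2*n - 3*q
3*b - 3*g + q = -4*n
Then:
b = -55/117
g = 5/117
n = 8/13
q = -12/13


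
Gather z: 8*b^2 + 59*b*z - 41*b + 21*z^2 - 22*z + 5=8*b^2 - 41*b + 21*z^2 + z*(59*b - 22) + 5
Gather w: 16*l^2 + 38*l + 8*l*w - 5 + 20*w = 16*l^2 + 38*l + w*(8*l + 20) - 5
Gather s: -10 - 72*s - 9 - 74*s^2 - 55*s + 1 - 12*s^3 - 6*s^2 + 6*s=-12*s^3 - 80*s^2 - 121*s - 18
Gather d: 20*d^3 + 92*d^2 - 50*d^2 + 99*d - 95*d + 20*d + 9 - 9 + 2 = 20*d^3 + 42*d^2 + 24*d + 2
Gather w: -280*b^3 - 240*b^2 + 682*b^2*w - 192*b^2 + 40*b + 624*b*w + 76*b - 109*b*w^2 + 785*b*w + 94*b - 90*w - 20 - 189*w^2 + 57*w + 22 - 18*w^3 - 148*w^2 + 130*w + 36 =-280*b^3 - 432*b^2 + 210*b - 18*w^3 + w^2*(-109*b - 337) + w*(682*b^2 + 1409*b + 97) + 38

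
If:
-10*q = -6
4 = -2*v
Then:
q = 3/5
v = -2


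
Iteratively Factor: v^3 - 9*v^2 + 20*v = (v)*(v^2 - 9*v + 20) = v*(v - 5)*(v - 4)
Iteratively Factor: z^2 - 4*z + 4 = (z - 2)*(z - 2)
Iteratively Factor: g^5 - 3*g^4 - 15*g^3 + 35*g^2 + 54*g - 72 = (g - 3)*(g^4 - 15*g^2 - 10*g + 24) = (g - 3)*(g - 1)*(g^3 + g^2 - 14*g - 24) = (g - 4)*(g - 3)*(g - 1)*(g^2 + 5*g + 6) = (g - 4)*(g - 3)*(g - 1)*(g + 3)*(g + 2)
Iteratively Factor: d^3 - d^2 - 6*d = (d - 3)*(d^2 + 2*d) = (d - 3)*(d + 2)*(d)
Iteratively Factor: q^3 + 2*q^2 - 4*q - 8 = (q + 2)*(q^2 - 4) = (q + 2)^2*(q - 2)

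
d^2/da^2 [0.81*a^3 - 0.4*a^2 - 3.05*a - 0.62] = 4.86*a - 0.8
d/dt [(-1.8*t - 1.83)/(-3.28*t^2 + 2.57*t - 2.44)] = (-5.904*t^2 - 12.0048*t + 9.0951)/(10.7584*t^4 - 16.8592*t^3 + 22.6113*t^2 - 12.5416*t + 5.9536)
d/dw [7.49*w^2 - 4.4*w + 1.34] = 14.98*w - 4.4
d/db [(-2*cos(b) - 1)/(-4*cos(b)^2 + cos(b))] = (8*sin(b) - sin(b)/cos(b)^2 + 8*tan(b))/(4*cos(b) - 1)^2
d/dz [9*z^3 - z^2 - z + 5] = 27*z^2 - 2*z - 1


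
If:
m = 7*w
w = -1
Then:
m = -7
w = -1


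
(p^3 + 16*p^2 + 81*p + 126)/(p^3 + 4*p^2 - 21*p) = (p^2 + 9*p + 18)/(p*(p - 3))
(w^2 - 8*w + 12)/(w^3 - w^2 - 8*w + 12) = (w - 6)/(w^2 + w - 6)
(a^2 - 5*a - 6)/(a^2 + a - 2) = (a^2 - 5*a - 6)/(a^2 + a - 2)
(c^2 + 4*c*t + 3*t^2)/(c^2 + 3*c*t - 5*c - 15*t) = (c + t)/(c - 5)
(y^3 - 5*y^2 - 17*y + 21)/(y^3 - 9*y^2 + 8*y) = (y^2 - 4*y - 21)/(y*(y - 8))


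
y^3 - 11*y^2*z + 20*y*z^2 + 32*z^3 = (y - 8*z)*(y - 4*z)*(y + z)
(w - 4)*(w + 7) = w^2 + 3*w - 28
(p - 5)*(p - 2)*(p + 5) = p^3 - 2*p^2 - 25*p + 50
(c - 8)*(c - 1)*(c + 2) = c^3 - 7*c^2 - 10*c + 16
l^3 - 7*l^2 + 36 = (l - 6)*(l - 3)*(l + 2)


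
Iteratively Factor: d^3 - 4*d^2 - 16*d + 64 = (d + 4)*(d^2 - 8*d + 16) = (d - 4)*(d + 4)*(d - 4)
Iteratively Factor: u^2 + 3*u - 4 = (u - 1)*(u + 4)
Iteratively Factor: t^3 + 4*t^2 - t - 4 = (t + 1)*(t^2 + 3*t - 4) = (t - 1)*(t + 1)*(t + 4)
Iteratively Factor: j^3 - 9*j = (j - 3)*(j^2 + 3*j) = (j - 3)*(j + 3)*(j)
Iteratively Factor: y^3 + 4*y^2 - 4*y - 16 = (y - 2)*(y^2 + 6*y + 8) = (y - 2)*(y + 4)*(y + 2)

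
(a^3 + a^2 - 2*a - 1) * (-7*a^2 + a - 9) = -7*a^5 - 6*a^4 + 6*a^3 - 4*a^2 + 17*a + 9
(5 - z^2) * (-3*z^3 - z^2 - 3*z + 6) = 3*z^5 + z^4 - 12*z^3 - 11*z^2 - 15*z + 30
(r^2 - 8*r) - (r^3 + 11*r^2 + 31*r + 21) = -r^3 - 10*r^2 - 39*r - 21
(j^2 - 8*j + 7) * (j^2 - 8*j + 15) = j^4 - 16*j^3 + 86*j^2 - 176*j + 105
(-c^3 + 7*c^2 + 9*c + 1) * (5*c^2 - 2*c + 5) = -5*c^5 + 37*c^4 + 26*c^3 + 22*c^2 + 43*c + 5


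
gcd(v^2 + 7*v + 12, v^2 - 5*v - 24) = v + 3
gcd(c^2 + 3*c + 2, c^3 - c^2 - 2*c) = c + 1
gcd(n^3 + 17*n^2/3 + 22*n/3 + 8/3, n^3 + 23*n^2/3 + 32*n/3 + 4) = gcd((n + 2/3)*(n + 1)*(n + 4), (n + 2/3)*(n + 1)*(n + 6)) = n^2 + 5*n/3 + 2/3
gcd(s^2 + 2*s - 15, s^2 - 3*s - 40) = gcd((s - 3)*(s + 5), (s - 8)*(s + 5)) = s + 5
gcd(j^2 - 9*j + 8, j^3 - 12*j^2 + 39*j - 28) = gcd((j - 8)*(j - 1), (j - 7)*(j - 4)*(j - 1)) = j - 1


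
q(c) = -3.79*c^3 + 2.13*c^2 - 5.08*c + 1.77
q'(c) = -11.37*c^2 + 4.26*c - 5.08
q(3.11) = -107.43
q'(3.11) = -101.80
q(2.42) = -51.76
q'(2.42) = -61.36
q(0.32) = 0.24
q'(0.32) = -4.88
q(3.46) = -147.30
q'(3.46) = -126.46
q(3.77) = -190.19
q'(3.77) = -150.62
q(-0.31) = 3.66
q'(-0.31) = -7.49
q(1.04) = -5.47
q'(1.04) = -12.95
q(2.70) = -71.02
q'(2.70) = -76.47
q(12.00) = -6301.59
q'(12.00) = -1591.24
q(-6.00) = 927.57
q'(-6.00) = -439.96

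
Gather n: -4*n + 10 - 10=-4*n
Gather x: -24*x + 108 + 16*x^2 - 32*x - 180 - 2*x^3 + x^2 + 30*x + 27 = -2*x^3 + 17*x^2 - 26*x - 45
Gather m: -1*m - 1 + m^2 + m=m^2 - 1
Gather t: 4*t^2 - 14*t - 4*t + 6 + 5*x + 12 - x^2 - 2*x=4*t^2 - 18*t - x^2 + 3*x + 18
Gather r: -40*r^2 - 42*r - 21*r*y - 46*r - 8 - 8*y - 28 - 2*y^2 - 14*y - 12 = -40*r^2 + r*(-21*y - 88) - 2*y^2 - 22*y - 48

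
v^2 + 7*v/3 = v*(v + 7/3)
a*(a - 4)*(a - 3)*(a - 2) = a^4 - 9*a^3 + 26*a^2 - 24*a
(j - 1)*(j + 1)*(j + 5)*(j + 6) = j^4 + 11*j^3 + 29*j^2 - 11*j - 30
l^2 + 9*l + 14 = (l + 2)*(l + 7)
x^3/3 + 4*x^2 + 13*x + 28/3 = (x/3 + 1/3)*(x + 4)*(x + 7)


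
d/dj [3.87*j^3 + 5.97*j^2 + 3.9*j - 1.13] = 11.61*j^2 + 11.94*j + 3.9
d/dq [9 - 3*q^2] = -6*q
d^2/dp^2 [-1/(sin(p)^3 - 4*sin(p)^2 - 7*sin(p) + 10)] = (9*sin(p)^5 - 35*sin(p)^4 + 3*sin(p)^3 + 61*sin(p)^2 + 216*sin(p) + 178)/((sin(p) - 5)^3*(sin(p) - 1)^2*(sin(p) + 2)^3)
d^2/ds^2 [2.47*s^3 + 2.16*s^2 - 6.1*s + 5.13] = 14.82*s + 4.32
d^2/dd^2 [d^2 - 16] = 2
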